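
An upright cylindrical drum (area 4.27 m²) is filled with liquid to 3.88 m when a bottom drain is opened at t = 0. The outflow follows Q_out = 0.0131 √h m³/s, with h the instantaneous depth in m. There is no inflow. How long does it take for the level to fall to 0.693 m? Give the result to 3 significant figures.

741 s

A dh/dt = −Q_out = −0.0131 √h.
This is separable: 2 d(√h)/dt = −0.0131/A, so √h = √h₀ − (0.0131/(2A)) t.
t = 2A(√h₀ − √h)/0.0131 = 2·4.27·(√3.88 − √0.693)/0.0131
  = 8.5400 × (1.9698 − 0.83247) / 0.0131 = 741.42 s.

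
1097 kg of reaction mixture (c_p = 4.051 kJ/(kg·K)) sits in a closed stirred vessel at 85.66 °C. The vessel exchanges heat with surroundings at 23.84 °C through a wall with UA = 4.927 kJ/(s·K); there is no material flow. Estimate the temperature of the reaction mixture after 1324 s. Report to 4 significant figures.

Lumped-capacitance energy balance: M c_p dT/dt = UA(T_amb − T).
dT/dt = (T_ss − T)/τ with T_ss = T_amb = 23.8400 °C, τ = M c_p/UA = 1097·4.051/4.927 = 901.958 s.
Integrating: T(t) = T_ss + (T₀ − T_ss) e^(−t/τ).
T(1324) = 23.8400 + (61.8200)·0.230405 = 38.0836 °C.

38.08 °C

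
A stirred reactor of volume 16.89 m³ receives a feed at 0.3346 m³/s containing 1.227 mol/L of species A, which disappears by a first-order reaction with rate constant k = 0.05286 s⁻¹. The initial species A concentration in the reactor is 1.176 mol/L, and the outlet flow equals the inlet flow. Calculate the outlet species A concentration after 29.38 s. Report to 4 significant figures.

0.4340 mol/L

Accumulation = in − out − consumed: V dC/dt = Q C_in − Q C − k V C.
This is linear with rate a = Q/V + k = 0.0726705 s⁻¹.
C_ss = Q C_in/(Q + kV) = 0.334489 mol/L; C(t) = C_ss + (C₀ − C_ss) e^(−a t).
C(29.38) = 0.334489 + (0.841511)·e^(−0.0726705·29.38) = 0.334489 + (0.841511)·0.118237 = 0.433988 mol/L.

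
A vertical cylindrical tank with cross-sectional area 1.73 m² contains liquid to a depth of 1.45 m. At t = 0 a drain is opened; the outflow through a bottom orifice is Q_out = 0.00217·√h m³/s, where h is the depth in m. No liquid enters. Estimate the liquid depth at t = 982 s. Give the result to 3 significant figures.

Unsteady balance on liquid volume: A dh/dt = −0.00217 √h.
∫ h^(−1/2) dh = −(0.00217/A) ∫ dt, giving 2√h = 2√h₀ − (0.00217/A) t.
√h = √1.45 − 0.00217·982/(2·1.73) = 1.2042 − 0.61588 = 0.58828.
h = 0.58828² = 0.34607 m.

0.346 m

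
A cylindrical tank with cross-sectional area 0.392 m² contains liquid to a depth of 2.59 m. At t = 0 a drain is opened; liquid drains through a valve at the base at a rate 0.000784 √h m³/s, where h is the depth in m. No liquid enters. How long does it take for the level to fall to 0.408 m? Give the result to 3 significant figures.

With no inflow, A dh/dt = −0.000784 √h.
This is separable: 2 d(√h)/dt = −0.000784/A, so √h = √h₀ − (0.000784/(2A)) t.
t = 2A(√h₀ − √h)/0.000784 = 2·0.392·(√2.59 − √0.408)/0.000784
  = 0.78400 × (1.6093 − 0.63875) / 0.000784 = 970.60 s.

971 s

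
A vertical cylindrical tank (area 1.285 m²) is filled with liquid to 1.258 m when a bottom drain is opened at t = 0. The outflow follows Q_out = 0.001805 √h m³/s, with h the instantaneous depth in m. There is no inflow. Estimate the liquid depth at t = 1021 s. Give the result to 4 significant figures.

0.1636 m

With no inflow, A dh/dt = −0.001805 √h.
∫ h^(−1/2) dh = −(0.001805/A) ∫ dt, giving 2√h = 2√h₀ − (0.001805/A) t.
√h = √1.258 − 0.001805·1021/(2·1.285) = 1.12161 − 0.717084 = 0.404522.
h = 0.404522² = 0.163638 m.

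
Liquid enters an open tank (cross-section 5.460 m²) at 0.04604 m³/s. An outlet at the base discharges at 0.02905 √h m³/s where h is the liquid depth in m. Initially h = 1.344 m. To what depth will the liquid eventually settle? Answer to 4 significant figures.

A dh/dt = Q_in − 0.02905 √h. Steady state requires inflow = outflow:
Q_in = 0.02905 √h_ss ⇒ √h_ss = 0.04604/0.02905 = 1.58485.
h_ss = 1.58485² = 2.51176 m. (Since h₀ = 1.344 m < h_ss, the level will rise toward this value.)

2.512 m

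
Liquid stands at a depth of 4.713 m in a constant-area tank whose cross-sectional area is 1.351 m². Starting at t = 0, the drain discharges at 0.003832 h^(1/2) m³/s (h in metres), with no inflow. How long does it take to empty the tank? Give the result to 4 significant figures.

1531 s

With no inflow, A dh/dt = −0.003832 √h.
Separate and integrate: 2(√h − √h₀) = −(0.003832/A) t.
Tank is empty when √h = 0: t_empty = 2A√h₀/0.003832.
t_empty = 2·1.351·√4.713/0.003832 = 2.70200·2.17094/0.003832 = 1530.77 s.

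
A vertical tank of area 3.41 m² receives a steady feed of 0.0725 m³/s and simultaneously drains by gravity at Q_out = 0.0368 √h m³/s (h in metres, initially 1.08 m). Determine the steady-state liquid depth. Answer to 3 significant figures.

3.88 m

Mass balance (ρ constant): A dh/dt = Q_in − 0.0368 √h. At steady state dh/dt = 0:
Q_in = 0.0368 √h_ss ⇒ √h_ss = 0.0725/0.0368 = 1.9701.
h_ss = 1.9701² = 3.8813 m. (Since h₀ = 1.08 m < h_ss, the level will rise toward this value.)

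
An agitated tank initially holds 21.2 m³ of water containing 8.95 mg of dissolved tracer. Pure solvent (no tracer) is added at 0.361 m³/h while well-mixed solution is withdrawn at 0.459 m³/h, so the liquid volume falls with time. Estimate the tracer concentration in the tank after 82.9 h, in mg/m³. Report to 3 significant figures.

Let m(t) be the amount of tracer. Volume: V(t) = V₀ + (Q_in − Q_out) t = 21.2 − 0.098000 t; V(82.9) = 13.076 m³.
Species balance (pure solvent in): dm/dt = −Q_out · m/V(t).
Separate: dm/m = −Q_out dt/V(t) ⇒ ln(m/m₀) = −(Q_out/(Q_in−Q_out)) ln(V/V₀).
m = m₀ (V₀/V)^(Q_out/(Q_in−Q_out)) = 8.95 × (21.2/13.076)^(-4.6837) = 0.93083 mg.
C = m/V = 0.93083/13.076 = 0.071187 mg/m³.

0.0712 mg/m³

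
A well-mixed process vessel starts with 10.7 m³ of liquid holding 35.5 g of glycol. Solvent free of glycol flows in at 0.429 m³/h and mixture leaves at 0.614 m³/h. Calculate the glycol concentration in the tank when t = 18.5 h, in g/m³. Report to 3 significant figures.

1.36 g/m³

Total volume: dV/dt = Q_in − Q_out = -0.18500 m³/h, so V(t) = 10.7 − 0.18500 t and V(18.5) = 7.2775 m³.
Solute balance: dm/dt = 0 − Q_out C = −Q_out m/V(t).
Separate: dm/m = −Q_out dt/V(t) ⇒ ln(m/m₀) = −(Q_out/(Q_in−Q_out)) ln(V/V₀).
m = m₀ (V₀/V)^(Q_out/(Q_in−Q_out)) = 35.5 × (10.7/7.2775)^(-3.3189) = 9.8773 g.
C = m/V = 9.8773/7.2775 = 1.3572 g/m³.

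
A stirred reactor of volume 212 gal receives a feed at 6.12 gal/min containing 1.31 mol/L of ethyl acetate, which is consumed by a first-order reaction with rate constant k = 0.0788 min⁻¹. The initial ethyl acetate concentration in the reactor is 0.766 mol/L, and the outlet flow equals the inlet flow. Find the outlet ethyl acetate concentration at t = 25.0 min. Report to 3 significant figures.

Species balance: V dC/dt = Q C_in − Q C − k V C.
dC/dt = (Q/V) C_in − (Q/V + k) C; effective rate a = Q/V + k = 0.028868 + 0.0788 = 0.10767 min⁻¹.
C_ss = Q C_in/(Q + kV) = 0.35124 mol/L; C(t) = C_ss + (C₀ − C_ss) e^(−a t).
C(25.0) = 0.35124 + (0.41476)·e^(−0.10767·25.0) = 0.35124 + (0.41476)·0.067766 = 0.37934 mol/L.

0.379 mol/L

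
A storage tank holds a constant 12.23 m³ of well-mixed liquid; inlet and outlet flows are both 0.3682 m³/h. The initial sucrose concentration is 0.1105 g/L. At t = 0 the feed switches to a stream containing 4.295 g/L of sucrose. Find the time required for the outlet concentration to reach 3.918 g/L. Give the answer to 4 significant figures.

Species balance: V dC/dt = Q(C_in − C) ⇒ τ = V/Q = 33.2156 h.
C(t) = C_in + (C₀ − C_in) e^(−t/τ). Set C = 3.918 and solve for t:
e^(−t/τ) = (C − C_in)/(C₀ − C_in) = (3.918 − 4.295)/(0.1105 − 4.295) = 0.0900944
t = −τ ln(…) = 33.2156 × 2.40690 = 79.9466 h.

79.95 h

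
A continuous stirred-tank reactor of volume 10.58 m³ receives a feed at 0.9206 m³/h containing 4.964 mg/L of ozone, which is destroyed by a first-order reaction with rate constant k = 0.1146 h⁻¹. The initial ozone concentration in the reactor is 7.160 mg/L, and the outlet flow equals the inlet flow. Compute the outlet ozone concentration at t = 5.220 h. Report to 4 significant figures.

Species balance: V dC/dt = Q C_in − Q C − k V C.
This is linear with rate a = Q/V + k = 0.201613 h⁻¹.
C_ss = Q C_in/(Q + kV) = 2.14239 mg/L; C(t) = C_ss + (C₀ − C_ss) e^(−a t).
C(5.220) = 2.14239 + (5.01761)·e^(−0.201613·5.220) = 2.14239 + (5.01761)·0.349092 = 3.89399 mg/L.

3.894 mg/L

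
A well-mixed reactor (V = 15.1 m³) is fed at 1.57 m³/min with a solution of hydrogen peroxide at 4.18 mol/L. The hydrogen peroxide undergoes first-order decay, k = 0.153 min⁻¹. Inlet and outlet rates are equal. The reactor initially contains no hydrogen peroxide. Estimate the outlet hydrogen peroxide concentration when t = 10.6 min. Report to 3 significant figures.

1.58 mol/L

Species balance: V dC/dt = Q C_in − Q C − k V C.
This is linear with rate a = Q/V + k = 0.25697 min⁻¹.
C_ss = Q C_in/(Q + kV) = 1.6913 mol/L; C(t) = C_ss + (C₀ − C_ss) e^(−a t).
C(10.6) = 1.6913 + (-1.6913)·e^(−0.25697·10.6) = 1.6913 + (-1.6913)·0.065617 = 1.5803 mol/L.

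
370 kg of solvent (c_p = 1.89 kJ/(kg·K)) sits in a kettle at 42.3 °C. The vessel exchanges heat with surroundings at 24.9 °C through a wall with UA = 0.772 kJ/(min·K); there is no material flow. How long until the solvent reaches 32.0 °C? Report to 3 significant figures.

M c_p dT/dt = −UA(T − T_amb).
τ = M c_p/UA = 905.83 min; T_ss = T_amb = 24.900 °C.
T(t) = T_ss + (T₀ − T_ss)e^(−t/τ); set T = 32.0:
t = −τ ln[(T − T_ss)/(T₀ − T_ss)] = −905.83 · ln(0.40805) = 811.96 min.

812 min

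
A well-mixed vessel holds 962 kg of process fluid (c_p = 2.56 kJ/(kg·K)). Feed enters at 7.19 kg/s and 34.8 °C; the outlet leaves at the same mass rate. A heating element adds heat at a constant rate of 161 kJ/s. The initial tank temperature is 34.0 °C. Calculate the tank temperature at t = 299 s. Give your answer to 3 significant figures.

Unsteady energy balance on the tank contents: M c_p dT/dt = ṁ c_p (T_in − T) + 161.
τ = M/ṁ = 133.80 s; T_ss = T_in + Q̇/(ṁ c_p) = 34.8 + 161/(7.19·2.56) = 43.547 °C.
T approaches T_ss exponentially: T(t) = T_ss + (T₀ − T_ss) e^(−t/τ).
T(299) = 43.547 + (-9.5470)·e^(−299/133.80) = 43.547 + (-9.5470)·0.10702 = 42.525 °C.

42.5 °C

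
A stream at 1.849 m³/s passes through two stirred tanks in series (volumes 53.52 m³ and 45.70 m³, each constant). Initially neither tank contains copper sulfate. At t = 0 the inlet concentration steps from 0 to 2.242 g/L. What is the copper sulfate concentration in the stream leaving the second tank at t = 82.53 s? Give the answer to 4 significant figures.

1.820 g/L

Time constants: τᵢ = Vᵢ/Q for each well-mixed tank.
τ₁ = 53.52/1.849 = 28.9454 s; τ₂ = 45.70/1.849 = 24.7161 s.
Solving the cascade with C₁(0)=C₂(0)=0 gives C₂(t) = C_in[1 − (τ₁ e^(−t/τ₁) − τ₂ e^(−t/τ₂))/(τ₁ − τ₂)].
At t = 82.53: e^(−t/τ₁) = 0.0577731, e^(−t/τ₂) = 0.0354680.
C₂ = 2.242·[1 − (28.9454·0.0577731 − 24.7161·0.0354680)/(4.22931)] = 2.242·0.811876 = 1.82023 g/L.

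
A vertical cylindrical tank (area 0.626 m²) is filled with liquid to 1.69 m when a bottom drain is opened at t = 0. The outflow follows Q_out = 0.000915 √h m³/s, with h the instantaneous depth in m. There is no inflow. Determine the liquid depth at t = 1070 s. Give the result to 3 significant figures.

A dh/dt = −Q_out = −0.000915 √h.
Separate and integrate: 2(√h − √h₀) = −(0.000915/A) t.
√h = √1.69 − 0.000915·1070/(2·0.626) = 1.3000 − 0.78199 = 0.51801.
h = 0.51801² = 0.26834 m.

0.268 m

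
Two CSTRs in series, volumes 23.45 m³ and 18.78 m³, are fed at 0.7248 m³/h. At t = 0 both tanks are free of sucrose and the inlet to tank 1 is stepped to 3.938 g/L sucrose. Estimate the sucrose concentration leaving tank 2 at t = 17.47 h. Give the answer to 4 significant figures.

0.4835 g/L

Species balance on tank i: dCᵢ/dt = (Cᵢ₋₁ − Cᵢ)/τᵢ with τᵢ = Vᵢ/Q.
τ₁ = 23.45/0.7248 = 32.3538 h; τ₂ = 18.78/0.7248 = 25.9106 h.
Tank 1: C₁ = C_in(1 − e^(−t/τ₁)). Tank 2 (τ₁ ≠ τ₂): C₂ = C_in[1 − (τ₁ e^(−t/τ₁) − τ₂ e^(−t/τ₂))/(τ₁ − τ₂)].
At t = 17.47: e^(−t/τ₁) = 0.582767, e^(−t/τ₂) = 0.509543.
C₂ = 3.938·[1 − (32.3538·0.582767 − 25.9106·0.509543)/(6.44316)] = 3.938·0.122769 = 0.483466 g/L.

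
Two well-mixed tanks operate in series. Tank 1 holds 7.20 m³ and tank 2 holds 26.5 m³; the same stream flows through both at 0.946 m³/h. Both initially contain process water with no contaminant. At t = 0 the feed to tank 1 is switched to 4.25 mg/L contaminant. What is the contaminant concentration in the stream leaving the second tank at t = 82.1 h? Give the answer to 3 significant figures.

Each tank obeys Vᵢ dCᵢ/dt = Q(Cᵢ₋₁ − Cᵢ), so τᵢ = Vᵢ/Q.
τ₁ = 7.20/0.946 = 7.6110 h; τ₂ = 26.5/0.946 = 28.013 h.
Tank 1: C₁ = C_in(1 − e^(−t/τ₁)). Tank 2 (τ₁ ≠ τ₂): C₂ = C_in[1 − (τ₁ e^(−t/τ₁) − τ₂ e^(−t/τ₂))/(τ₁ − τ₂)].
At t = 82.1: e^(−t/τ₁) = 2.0666e-05, e^(−t/τ₂) = 0.053354.
C₂ = 4.25·[1 − (7.6110·2.0666e-05 − 28.013·0.053354)/(-20.402)] = 4.25·0.92675 = 3.9387 mg/L.

3.94 mg/L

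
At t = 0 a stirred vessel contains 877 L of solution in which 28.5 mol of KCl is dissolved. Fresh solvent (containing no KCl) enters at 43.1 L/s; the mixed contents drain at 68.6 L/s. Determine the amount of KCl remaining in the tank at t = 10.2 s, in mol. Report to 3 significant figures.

Total volume: dV/dt = Q_in − Q_out = -25.500 L/s, so V(t) = 877 − 25.500 t and V(10.2) = 616.90 L.
No KCl enters, so dm/dt = −Q_out · (m/V).
dm/m = −Q_out dt/(V₀ − 25.500 t); integrating gives ln(m/m₀) = −(Q_out/(Q_in−Q_out)) ln(V/V₀).
m = m₀ (V₀/V)^(Q_out/(Q_in−Q_out)) = 28.5 × (877/616.90)^(-2.6902) = 11.062 mol.

11.1 mol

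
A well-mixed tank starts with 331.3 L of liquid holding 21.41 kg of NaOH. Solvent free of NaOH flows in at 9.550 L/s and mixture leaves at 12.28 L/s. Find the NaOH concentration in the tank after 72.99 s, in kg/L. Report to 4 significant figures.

Let m(t) be the amount of NaOH. Volume: V(t) = V₀ + (Q_in − Q_out) t = 331.3 − 2.73000 t; V(72.99) = 132.037 L.
Species balance (pure solvent in): dm/dt = −Q_out · m/V(t).
Separate: dm/m = −Q_out dt/V(t) ⇒ ln(m/m₀) = −(Q_out/(Q_in−Q_out)) ln(V/V₀).
m = m₀ (V₀/V)^(Q_out/(Q_in−Q_out)) = 21.41 × (331.3/132.037)^(-4.49817) = 0.341576 kg.
C = m/V = 0.341576/132.037 = 0.00258696 kg/L.

0.002587 kg/L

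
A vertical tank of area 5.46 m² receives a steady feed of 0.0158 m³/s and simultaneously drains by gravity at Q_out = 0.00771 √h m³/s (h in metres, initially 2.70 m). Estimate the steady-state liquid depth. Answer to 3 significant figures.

4.20 m

Mass balance (ρ constant): A dh/dt = Q_in − 0.00771 √h. At steady state dh/dt = 0:
Q_in = 0.00771 √h_ss ⇒ √h_ss = 0.0158/0.00771 = 2.0493.
h_ss = 2.0493² = 4.1996 m. (Since h₀ = 2.70 m < h_ss, the level will rise toward this value.)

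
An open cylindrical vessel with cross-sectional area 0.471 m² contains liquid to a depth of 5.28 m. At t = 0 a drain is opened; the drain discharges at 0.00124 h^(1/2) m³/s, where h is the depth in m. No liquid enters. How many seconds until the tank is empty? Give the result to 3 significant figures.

A dh/dt = −Q_out = −0.00124 √h.
This is separable: 2 d(√h)/dt = −0.00124/A, so √h = √h₀ − (0.00124/(2A)) t.
Tank is empty when √h = 0: t_empty = 2A√h₀/0.00124.
t_empty = 2·0.471·√5.28/0.00124 = 0.94200·2.2978/0.00124 = 1745.6 s.

1750 s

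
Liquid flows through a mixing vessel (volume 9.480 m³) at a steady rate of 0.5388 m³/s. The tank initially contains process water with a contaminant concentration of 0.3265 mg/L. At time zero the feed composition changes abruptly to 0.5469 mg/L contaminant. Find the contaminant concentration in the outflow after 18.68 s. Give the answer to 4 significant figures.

0.4707 mg/L

Unsteady species balance (constant V, well mixed): V dC/dt = Q(C_in − C).
So dC/dt = (C_in − C)/τ with τ = V/Q = 9.480/0.5388 = 17.5947 s.
C approaches C_in exponentially: C(t) = C_in + (C₀ − C_in) e^(−t/τ).
C(18.68) = 0.5469 + (0.3265 − 0.5469)·e^(−18.68/17.5947) = 0.5469 + (-0.220400)·0.345872 = 0.470670 mg/L.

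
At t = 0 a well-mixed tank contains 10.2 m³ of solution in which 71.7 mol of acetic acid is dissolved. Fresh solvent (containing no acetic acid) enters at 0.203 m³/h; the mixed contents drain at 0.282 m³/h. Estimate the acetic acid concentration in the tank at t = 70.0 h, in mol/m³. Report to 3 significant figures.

0.944 mol/m³

Total volume: dV/dt = Q_in − Q_out = -0.079000 m³/h, so V(t) = 10.2 − 0.079000 t and V(70.0) = 4.6700 m³.
Solute balance: dm/dt = 0 − Q_out C = −Q_out m/V(t).
dm/m = −Q_out dt/(V₀ − 0.079000 t); integrating gives ln(m/m₀) = −(Q_out/(Q_in−Q_out)) ln(V/V₀).
m = m₀ (V₀/V)^(Q_out/(Q_in−Q_out)) = 71.7 × (10.2/4.6700)^(-3.5696) = 4.4097 mol.
C = m/V = 4.4097/4.6700 = 0.94426 mol/m³.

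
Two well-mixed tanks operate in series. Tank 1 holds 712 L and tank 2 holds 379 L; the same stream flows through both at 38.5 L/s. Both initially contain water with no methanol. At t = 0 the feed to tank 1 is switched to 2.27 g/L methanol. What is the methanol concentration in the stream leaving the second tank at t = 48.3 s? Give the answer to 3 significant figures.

1.93 g/L

Time constants: τᵢ = Vᵢ/Q for each well-mixed tank.
τ₁ = 712/38.5 = 18.494 s; τ₂ = 379/38.5 = 9.8442 s.
Tank 1: C₁ = C_in(1 − e^(−t/τ₁)). Tank 2 (τ₁ ≠ τ₂): C₂ = C_in[1 − (τ₁ e^(−t/τ₁) − τ₂ e^(−t/τ₂))/(τ₁ − τ₂)].
At t = 48.3: e^(−t/τ₁) = 0.073408, e^(−t/τ₂) = 0.0073986.
C₂ = 2.27·[1 − (18.494·0.073408 − 9.8442·0.0073986)/(8.6494)] = 2.27·0.85146 = 1.9328 g/L.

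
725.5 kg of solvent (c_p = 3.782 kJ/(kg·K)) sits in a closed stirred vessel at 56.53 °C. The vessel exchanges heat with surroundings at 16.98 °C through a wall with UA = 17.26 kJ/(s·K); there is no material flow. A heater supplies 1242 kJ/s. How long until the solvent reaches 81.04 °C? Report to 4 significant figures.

Energy balance: M c_p dT/dt = −UA(T − T_amb) + Q̇.
τ = M c_p/UA = 158.971 s; T_ss = T_amb + Q̇/UA = 16.98 + 1242/17.26 = 88.9383 °C.
T(t) = T_ss + (T₀ − T_ss)e^(−t/τ); set T = 81.04:
t = −τ ln[(T − T_ss)/(T₀ − T_ss)] = −158.971 · ln(0.243712) = 224.430 s.

224.4 s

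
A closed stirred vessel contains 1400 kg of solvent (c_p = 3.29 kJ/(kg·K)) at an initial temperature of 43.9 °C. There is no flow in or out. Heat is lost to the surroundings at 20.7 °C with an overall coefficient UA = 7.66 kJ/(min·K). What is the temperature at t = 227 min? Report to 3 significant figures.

36.6 °C

Energy balance: M c_p dT/dt = −UA(T − T_amb).
dT/dt = (T_ss − T)/τ with T_ss = T_amb = 20.700 °C, τ = M c_p/UA = 1400·3.29/7.66 = 601.31 min.
Integrating: T(t) = T_ss + (T₀ − T_ss) e^(−t/τ).
T(227) = 20.700 + (23.200)·0.68557 = 36.605 °C.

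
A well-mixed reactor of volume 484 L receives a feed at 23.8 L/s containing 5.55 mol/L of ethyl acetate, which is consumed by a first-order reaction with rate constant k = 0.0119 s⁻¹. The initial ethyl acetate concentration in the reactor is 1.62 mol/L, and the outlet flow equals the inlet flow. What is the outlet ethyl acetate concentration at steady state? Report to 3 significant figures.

Accumulation = in − out − consumed: V dC/dt = Q C_in − Q C − k V C.
At steady state: 0 = Q C_in − (Q + kV) C_ss, so C_ss = Q C_in/(Q + kV).
C_ss = 23.8·5.55/(23.8 + 0.0119·484) = 132.09/29.560 = 4.4686 mol/L.

4.47 mol/L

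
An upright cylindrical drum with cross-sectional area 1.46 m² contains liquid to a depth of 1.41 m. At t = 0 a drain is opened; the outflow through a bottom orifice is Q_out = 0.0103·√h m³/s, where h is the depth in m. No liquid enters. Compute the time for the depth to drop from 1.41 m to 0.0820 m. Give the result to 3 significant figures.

255 s

Mass balance (ρ constant): A dh/dt = −0.0103 √h.
∫ h^(−1/2) dh = −(0.0103/A) ∫ dt, giving 2√h = 2√h₀ − (0.0103/A) t.
t = 2A(√h₀ − √h)/0.0103 = 2·1.46·(√1.41 − √0.0820)/0.0103
  = 2.9200 × (1.1874 − 0.28636) / 0.0103 = 255.45 s.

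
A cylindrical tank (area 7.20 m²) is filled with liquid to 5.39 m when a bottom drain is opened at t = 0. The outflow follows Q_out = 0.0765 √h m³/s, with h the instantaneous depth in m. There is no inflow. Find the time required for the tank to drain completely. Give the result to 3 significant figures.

437 s

With no inflow, A dh/dt = −0.0765 √h.
This is separable: 2 d(√h)/dt = −0.0765/A, so √h = √h₀ − (0.0765/(2A)) t.
Set h = 0: 2√h₀ = (0.0765/A) t_empty ⇒ t_empty = 2A√h₀/0.0765.
t_empty = 2·7.20·√5.39/0.0765 = 14.400·2.3216/0.0765 = 437.01 s.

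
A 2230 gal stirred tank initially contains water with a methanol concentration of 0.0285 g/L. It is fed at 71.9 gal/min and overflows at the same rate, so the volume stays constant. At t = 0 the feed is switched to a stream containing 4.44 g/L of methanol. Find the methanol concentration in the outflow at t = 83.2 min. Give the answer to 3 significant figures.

Mass balance on the solute (V constant): V dC/dt = Q(C_in − C).
Time constant τ = V/Q = 2230/71.9 = 31.015 min.
Solution: C(t) = C_in + (C₀ − C_in) e^(−t/τ).
C(83.2) = 4.44 + (0.0285 − 4.44)·e^(−83.2/31.015) = 4.44 + (-4.4115)·0.068389 = 4.1383 g/L.

4.14 g/L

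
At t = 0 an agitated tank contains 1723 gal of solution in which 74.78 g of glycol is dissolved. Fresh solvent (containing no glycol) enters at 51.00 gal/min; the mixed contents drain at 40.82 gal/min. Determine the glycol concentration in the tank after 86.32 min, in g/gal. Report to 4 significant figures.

Let m(t) be the amount of glycol. Volume: V(t) = V₀ + (Q_in − Q_out) t = 1723 + 10.1800 t; V(86.32) = 2601.74 gal.
Species balance (pure solvent in): dm/dt = −Q_out · m/V(t).
Separate: dm/m = −Q_out dt/V(t) ⇒ ln(m/m₀) = −(Q_out/(Q_in−Q_out)) ln(V/V₀).
m = m₀ (V₀/V)^(Q_out/(Q_in−Q_out)) = 74.78 × (1723/2601.74)^(4.00982) = 14.3257 g.
C = m/V = 14.3257/2601.74 = 0.00550619 g/gal.

0.005506 g/gal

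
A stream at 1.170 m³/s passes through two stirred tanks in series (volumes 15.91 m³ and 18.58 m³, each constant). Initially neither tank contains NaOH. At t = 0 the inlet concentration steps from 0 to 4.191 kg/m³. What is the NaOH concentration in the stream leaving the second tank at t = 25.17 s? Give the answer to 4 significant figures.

2.137 kg/m³

Each tank obeys Vᵢ dCᵢ/dt = Q(Cᵢ₋₁ − Cᵢ), so τᵢ = Vᵢ/Q.
τ₁ = 15.91/1.170 = 13.5983 s; τ₂ = 18.58/1.170 = 15.8803 s.
Tank 1: C₁ = C_in(1 − e^(−t/τ₁)). Tank 2 (τ₁ ≠ τ₂): C₂ = C_in[1 − (τ₁ e^(−t/τ₁) − τ₂ e^(−t/τ₂))/(τ₁ − τ₂)].
At t = 25.17: e^(−t/τ₁) = 0.157085, e^(−t/τ₂) = 0.204952.
C₂ = 4.191·[1 − (13.5983·0.157085 − 15.8803·0.204952)/(-2.28205)] = 4.191·0.509817 = 2.13664 kg/m³.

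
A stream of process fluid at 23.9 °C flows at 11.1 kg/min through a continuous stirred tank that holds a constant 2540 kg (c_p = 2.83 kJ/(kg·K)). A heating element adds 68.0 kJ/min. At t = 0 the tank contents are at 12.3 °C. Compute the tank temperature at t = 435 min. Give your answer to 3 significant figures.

24.0 °C

M c_p dT/dt = ṁ c_p (T_in − T) + Q̇.
Rearrange: dT/dt = (T_ss − T)/τ with τ = M/ṁ = 228.83 min and T_ss = T_in + Q̇/(ṁ c_p) = 26.065 °C.
Integrating: T(t) = T_ss + (T₀ − T_ss) e^(−t/τ).
T(435) = 26.065 + (-13.765)·e^(−435/228.83) = 26.065 + (-13.765)·0.14942 = 24.008 °C.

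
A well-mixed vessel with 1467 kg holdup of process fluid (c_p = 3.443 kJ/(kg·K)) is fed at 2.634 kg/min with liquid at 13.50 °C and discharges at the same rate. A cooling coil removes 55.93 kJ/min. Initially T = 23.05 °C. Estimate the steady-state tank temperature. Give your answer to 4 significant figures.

M c_p dT/dt = ṁ c_p (T_in − T) − Q̇.
At steady state dT/dt = 0 ⇒ T_ss = T_in − Q̇/(ṁ c_p) = 13.50 − 55.93/(2.634·3.443) = 7.33274 °C.

7.333 °C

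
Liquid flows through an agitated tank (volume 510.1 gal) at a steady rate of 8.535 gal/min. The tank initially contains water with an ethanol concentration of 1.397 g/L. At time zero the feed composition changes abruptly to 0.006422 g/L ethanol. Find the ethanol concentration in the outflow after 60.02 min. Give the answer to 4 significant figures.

Mass balance on the solute (V constant): V dC/dt = Q(C_in − C).
Rewrite as dC/dt + C/τ = C_in/τ, τ = V/Q = 59.7657 min.
C approaches C_in exponentially: C(t) = C_in + (C₀ − C_in) e^(−t/τ).
C(60.02) = 0.006422 + (1.397 − 0.006422)·e^(−60.02/59.7657) = 0.006422 + (1.39058)·0.366317 = 0.515815 g/L.

0.5158 g/L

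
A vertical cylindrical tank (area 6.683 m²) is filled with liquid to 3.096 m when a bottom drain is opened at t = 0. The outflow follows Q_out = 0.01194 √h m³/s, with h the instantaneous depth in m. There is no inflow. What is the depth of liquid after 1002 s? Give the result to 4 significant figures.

0.7473 m

A dh/dt = −Q_out = −0.01194 √h.
∫ h^(−1/2) dh = −(0.01194/A) ∫ dt, giving 2√h = 2√h₀ − (0.01194/A) t.
√h = √3.096 − 0.01194·1002/(2·6.683) = 1.75955 − 0.895098 = 0.864447.
h = 0.864447² = 0.747269 m.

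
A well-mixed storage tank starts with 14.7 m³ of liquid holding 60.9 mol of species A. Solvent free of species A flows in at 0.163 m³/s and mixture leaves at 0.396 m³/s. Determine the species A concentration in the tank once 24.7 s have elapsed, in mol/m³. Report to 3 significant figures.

2.93 mol/m³

Total volume: dV/dt = Q_in − Q_out = -0.23300 m³/s, so V(t) = 14.7 − 0.23300 t and V(24.7) = 8.9449 m³.
Species balance (pure solvent in): dm/dt = −Q_out · m/V(t).
dm/m = −Q_out dt/(V₀ − 0.23300 t); integrating gives ln(m/m₀) = −(Q_out/(Q_in−Q_out)) ln(V/V₀).
m = m₀ (V₀/V)^(Q_out/(Q_in−Q_out)) = 60.9 × (14.7/8.9449)^(-1.6996) = 26.179 mol.
C = m/V = 26.179/8.9449 = 2.9267 mol/m³.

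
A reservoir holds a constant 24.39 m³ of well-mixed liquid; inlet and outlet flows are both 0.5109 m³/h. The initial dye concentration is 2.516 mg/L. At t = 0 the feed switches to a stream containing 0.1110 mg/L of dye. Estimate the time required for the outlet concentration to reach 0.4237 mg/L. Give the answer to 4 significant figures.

Transient balance on the dissolved component: V dC/dt = Q(C_in − C), so τ = V/Q = 47.7393 h.
C(t) = C_in + (C₀ − C_in) e^(−t/τ). Set C = 0.4237 and solve for t:
e^(−t/τ) = (C − C_in)/(C₀ − C_in) = (0.4237 − 0.1110)/(2.516 − 0.1110) = 0.130021
t = −τ ln(…) = 47.7393 × 2.04006 = 97.3910 h.

97.39 h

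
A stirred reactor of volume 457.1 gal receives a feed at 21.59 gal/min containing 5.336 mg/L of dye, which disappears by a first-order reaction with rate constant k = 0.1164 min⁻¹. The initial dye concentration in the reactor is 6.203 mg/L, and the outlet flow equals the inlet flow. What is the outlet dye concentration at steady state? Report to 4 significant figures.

1.540 mg/L

Species balance: V dC/dt = Q C_in − Q C − k V C.
At steady state: 0 = Q C_in − (Q + kV) C_ss, so C_ss = Q C_in/(Q + kV).
C_ss = 21.59·5.336/(21.59 + 0.1164·457.1) = 115.204/74.7964 = 1.54024 mg/L.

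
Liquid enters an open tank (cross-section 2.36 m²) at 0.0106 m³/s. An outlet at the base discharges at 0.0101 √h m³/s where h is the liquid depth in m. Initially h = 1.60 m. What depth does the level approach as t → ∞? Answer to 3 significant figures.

1.10 m

Level balance: A dh/dt = 0.0106 − 0.0101 √h. Setting dh/dt = 0:
Q_in = 0.0101 √h_ss ⇒ √h_ss = 0.0106/0.0101 = 1.0495.
h_ss = 1.0495² = 1.1015 m. (Since h₀ = 1.60 m > h_ss, the level will fall toward this value.)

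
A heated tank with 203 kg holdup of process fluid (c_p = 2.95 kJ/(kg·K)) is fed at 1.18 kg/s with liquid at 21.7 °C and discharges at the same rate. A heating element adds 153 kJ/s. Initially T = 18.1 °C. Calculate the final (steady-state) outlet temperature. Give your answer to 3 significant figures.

65.7 °C

M c_p dT/dt = ṁ c_p (T_in − T) + Q̇.
At steady state dT/dt = 0 ⇒ T_ss = T_in + Q̇/(ṁ c_p) = 21.7 + 153/(1.18·2.95) = 65.653 °C.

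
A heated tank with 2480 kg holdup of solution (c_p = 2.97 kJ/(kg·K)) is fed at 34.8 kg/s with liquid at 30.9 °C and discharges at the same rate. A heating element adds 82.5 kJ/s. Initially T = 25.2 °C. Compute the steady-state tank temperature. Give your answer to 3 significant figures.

31.7 °C

Heat balance on the well-mixed liquid: M c_p dT/dt = ṁ c_p (T_in − T) + 82.5.
At steady state dT/dt = 0 ⇒ T_ss = T_in + Q̇/(ṁ c_p) = 30.9 + 82.5/(34.8·2.97) = 31.698 °C.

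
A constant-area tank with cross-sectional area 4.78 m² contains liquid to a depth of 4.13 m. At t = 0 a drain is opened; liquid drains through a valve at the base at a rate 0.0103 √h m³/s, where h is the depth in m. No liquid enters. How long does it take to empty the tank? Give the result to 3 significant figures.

With no inflow, A dh/dt = −0.0103 √h.
Separate and integrate: 2(√h − √h₀) = −(0.0103/A) t.
Tank is empty when √h = 0: t_empty = 2A√h₀/0.0103.
t_empty = 2·4.78·√4.13/0.0103 = 9.5600·2.0322/0.0103 = 1886.2 s.

1890 s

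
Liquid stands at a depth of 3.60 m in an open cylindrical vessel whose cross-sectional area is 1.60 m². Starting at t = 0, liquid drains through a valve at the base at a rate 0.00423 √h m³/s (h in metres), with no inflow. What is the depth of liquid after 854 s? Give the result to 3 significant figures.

Accumulation of liquid (constant cross-section A): A dh/dt = −0.00423 √h.
∫ h^(−1/2) dh = −(0.00423/A) ∫ dt, giving 2√h = 2√h₀ − (0.00423/A) t.
√h = √3.60 − 0.00423·854/(2·1.60) = 1.8974 − 1.1289 = 0.76849.
h = 0.76849² = 0.59057 m.

0.591 m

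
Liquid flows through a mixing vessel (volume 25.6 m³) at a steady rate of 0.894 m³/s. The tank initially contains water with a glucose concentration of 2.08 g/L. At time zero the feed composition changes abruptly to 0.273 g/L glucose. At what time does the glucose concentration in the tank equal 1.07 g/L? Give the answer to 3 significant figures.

23.4 s

Species balance: V dC/dt = Q(C_in − C) ⇒ τ = V/Q = 28.635 s.
C(t) = C_in + (C₀ − C_in) e^(−t/τ). Set C = 1.07 and solve for t:
e^(−t/τ) = (C − C_in)/(C₀ − C_in) = (1.07 − 0.273)/(2.08 − 0.273) = 0.44106
t = −τ ln(…) = 28.635 × 0.81857 = 23.440 s.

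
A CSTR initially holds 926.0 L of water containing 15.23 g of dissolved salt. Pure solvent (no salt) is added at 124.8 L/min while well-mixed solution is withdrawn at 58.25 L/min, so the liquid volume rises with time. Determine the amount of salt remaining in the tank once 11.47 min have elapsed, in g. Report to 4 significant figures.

8.998 g

Let m(t) be the amount of salt. Volume: V(t) = V₀ + (Q_in − Q_out) t = 926.0 + 66.5500 t; V(11.47) = 1689.33 L.
No salt enters, so dm/dt = −Q_out · (m/V).
Separate: dm/m = −Q_out dt/V(t) ⇒ ln(m/m₀) = −(Q_out/(Q_in−Q_out)) ln(V/V₀).
m = m₀ (V₀/V)^(Q_out/(Q_in−Q_out)) = 15.23 × (926.0/1689.33)^(0.875282) = 8.99831 g.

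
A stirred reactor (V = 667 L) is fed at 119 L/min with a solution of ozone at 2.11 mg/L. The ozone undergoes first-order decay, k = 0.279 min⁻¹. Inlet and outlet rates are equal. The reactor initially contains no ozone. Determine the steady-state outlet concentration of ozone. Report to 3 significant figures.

0.823 mg/L

V dC/dt = Q(C_in − C) − k V C.
At steady state: 0 = Q C_in − (Q + kV) C_ss, so C_ss = Q C_in/(Q + kV).
C_ss = 119·2.11/(119 + 0.279·667) = 251.09/305.09 = 0.82299 mg/L.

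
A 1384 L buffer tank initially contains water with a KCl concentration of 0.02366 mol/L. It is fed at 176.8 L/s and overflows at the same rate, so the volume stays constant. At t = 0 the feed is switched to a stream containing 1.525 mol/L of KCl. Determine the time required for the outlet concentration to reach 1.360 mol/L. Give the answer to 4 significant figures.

17.29 s

Mass balance on the solute (V constant): V dC/dt = Q(C_in − C), so τ = V/Q = 7.82805 s.
C(t) = C_in + (C₀ − C_in) e^(−t/τ). Set C = 1.360 and solve for t:
e^(−t/τ) = (C − C_in)/(C₀ − C_in) = (1.360 − 1.525)/(0.02366 − 1.525) = 0.109902
t = −τ ln(…) = 7.82805 × 2.20817 = 17.2857 s.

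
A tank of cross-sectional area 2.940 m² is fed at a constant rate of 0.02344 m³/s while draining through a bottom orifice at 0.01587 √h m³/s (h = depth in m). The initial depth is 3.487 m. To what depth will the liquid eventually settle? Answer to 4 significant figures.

Level balance: A dh/dt = 0.02344 − 0.01587 √h. Setting dh/dt = 0:
Q_in = 0.01587 √h_ss ⇒ √h_ss = 0.02344/0.01587 = 1.47700.
h_ss = 1.47700² = 2.18153 m. (Since h₀ = 3.487 m > h_ss, the level will fall toward this value.)

2.182 m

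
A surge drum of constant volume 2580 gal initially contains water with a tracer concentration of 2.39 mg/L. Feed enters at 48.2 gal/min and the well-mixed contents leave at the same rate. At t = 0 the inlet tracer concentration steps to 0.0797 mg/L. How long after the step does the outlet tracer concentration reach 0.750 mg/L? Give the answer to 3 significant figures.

66.2 min

Species balance: V dC/dt = Q(C_in − C) ⇒ τ = V/Q = 53.527 min.
C(t) = C_in + (C₀ − C_in) e^(−t/τ). Set C = 0.750 and solve for t:
e^(−t/τ) = (C − C_in)/(C₀ − C_in) = (0.750 − 0.0797)/(2.39 − 0.0797) = 0.29014
t = −τ ln(…) = 53.527 × 1.2374 = 66.235 min.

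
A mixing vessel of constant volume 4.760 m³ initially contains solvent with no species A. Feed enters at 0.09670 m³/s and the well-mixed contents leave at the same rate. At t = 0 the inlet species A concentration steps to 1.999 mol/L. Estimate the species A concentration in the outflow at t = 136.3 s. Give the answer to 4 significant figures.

1.874 mol/L

Transient balance on the dissolved component: V dC/dt = Q(C_in − C).
Rewrite as dC/dt + C/τ = C_in/τ, τ = V/Q = 49.2244 s.
This is linear first-order; C(t) = C_in + (C₀ − C_in) e^(−t/τ).
C(136.3) = 1.999 + (0 − 1.999)·e^(−136.3/49.2244) = 1.999 + (-1.99900)·0.0627277 = 1.87361 mol/L.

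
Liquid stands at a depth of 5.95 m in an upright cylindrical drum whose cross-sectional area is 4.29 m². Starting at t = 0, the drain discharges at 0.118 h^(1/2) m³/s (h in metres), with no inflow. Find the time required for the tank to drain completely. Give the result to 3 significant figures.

A dh/dt = −Q_out = −0.118 √h.
Separate and integrate: 2(√h − √h₀) = −(0.118/A) t.
Set h = 0: 2√h₀ = (0.118/A) t_empty ⇒ t_empty = 2A√h₀/0.118.
t_empty = 2·4.29·√5.95/0.118 = 8.5800·2.4393/0.118 = 177.36 s.

177 s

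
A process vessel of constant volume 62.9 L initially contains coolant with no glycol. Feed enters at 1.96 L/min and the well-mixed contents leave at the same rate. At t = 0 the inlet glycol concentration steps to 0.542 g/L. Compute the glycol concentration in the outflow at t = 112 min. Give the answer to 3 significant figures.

0.525 g/L

Unsteady species balance (constant V, well mixed): V dC/dt = Q(C_in − C).
Time constant τ = V/Q = 62.9/1.96 = 32.092 min.
Integrating: C(t) = C_in + (C₀ − C_in) e^(−t/τ).
C(112) = 0.542 + (0 − 0.542)·e^(−112/32.092) = 0.542 + (-0.54200)·0.030501 = 0.52547 g/L.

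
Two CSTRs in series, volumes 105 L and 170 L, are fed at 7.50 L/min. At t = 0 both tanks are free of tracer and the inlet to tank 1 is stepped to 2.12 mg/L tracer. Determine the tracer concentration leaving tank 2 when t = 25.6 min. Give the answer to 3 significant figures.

Time constants: τᵢ = Vᵢ/Q for each well-mixed tank.
τ₁ = 105/7.50 = 14.000 min; τ₂ = 170/7.50 = 22.667 min.
Tank 1: C₁ = C_in(1 − e^(−t/τ₁)). Tank 2 (τ₁ ≠ τ₂): C₂ = C_in[1 − (τ₁ e^(−t/τ₁) − τ₂ e^(−t/τ₂))/(τ₁ − τ₂)].
At t = 25.6: e^(−t/τ₁) = 0.16064, e^(−t/τ₂) = 0.32322.
C₂ = 2.12·[1 − (14.000·0.16064 − 22.667·0.32322)/(-8.6667)] = 2.12·0.41415 = 0.87799 mg/L.

0.878 mg/L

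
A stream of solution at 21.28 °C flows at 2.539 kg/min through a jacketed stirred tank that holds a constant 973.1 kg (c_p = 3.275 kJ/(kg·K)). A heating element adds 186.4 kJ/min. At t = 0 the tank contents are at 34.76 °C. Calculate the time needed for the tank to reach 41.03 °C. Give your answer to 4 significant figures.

M c_p dT/dt = ṁ c_p (T_in − T) + Q̇.
τ = M/ṁ = 383.261 min; T_ss = T_in + Q̇/(ṁ c_p) = 43.6967 °C.
T(t) = T_ss + (T₀ − T_ss) e^(−t/τ). Set T = 41.03:
e^(−t/τ) = (41.03 − 43.6967)/(34.76 − 43.6967) = 0.298400
t = −383.261 · ln(0.298400) = 463.486 min.

463.5 min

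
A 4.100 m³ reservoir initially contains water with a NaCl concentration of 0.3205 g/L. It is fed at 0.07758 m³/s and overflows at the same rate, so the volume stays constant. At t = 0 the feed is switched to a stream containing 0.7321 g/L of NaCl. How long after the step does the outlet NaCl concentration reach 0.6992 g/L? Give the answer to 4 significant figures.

Mass balance on the solute (V constant): V dC/dt = Q(C_in − C), so τ = V/Q = 52.8487 s.
C(t) = C_in + (C₀ − C_in) e^(−t/τ). Set C = 0.6992 and solve for t:
e^(−t/τ) = (C − C_in)/(C₀ − C_in) = (0.6992 − 0.7321)/(0.3205 − 0.7321) = 0.0799320
t = −τ ln(…) = 52.8487 × 2.52658 = 133.526 s.

133.5 s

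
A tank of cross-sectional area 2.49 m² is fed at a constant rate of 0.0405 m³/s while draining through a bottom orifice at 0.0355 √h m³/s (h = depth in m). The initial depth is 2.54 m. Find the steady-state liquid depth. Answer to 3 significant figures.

A dh/dt = Q_in − 0.0355 √h. Steady state requires inflow = outflow:
Q_in = 0.0355 √h_ss ⇒ √h_ss = 0.0405/0.0355 = 1.1408.
h_ss = 1.1408² = 1.3015 m. (Since h₀ = 2.54 m > h_ss, the level will fall toward this value.)

1.30 m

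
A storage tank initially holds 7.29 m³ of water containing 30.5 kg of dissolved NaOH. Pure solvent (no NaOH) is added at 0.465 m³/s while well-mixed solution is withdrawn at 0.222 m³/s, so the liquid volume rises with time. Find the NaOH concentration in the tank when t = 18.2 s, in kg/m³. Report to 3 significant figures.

Total volume: dV/dt = Q_in − Q_out = 0.24300 m³/s, so V(t) = 7.29 + 0.24300 t and V(18.2) = 11.713 m³.
No NaOH enters, so dm/dt = −Q_out · (m/V).
dm/m = −Q_out dt/(V₀ + 0.24300 t); integrating gives ln(m/m₀) = −(Q_out/(Q_in−Q_out)) ln(V/V₀).
m = m₀ (V₀/V)^(Q_out/(Q_in−Q_out)) = 30.5 × (7.29/11.713)^(0.91358) = 19.777 kg.
C = m/V = 19.777/11.713 = 1.6886 kg/m³.

1.69 kg/m³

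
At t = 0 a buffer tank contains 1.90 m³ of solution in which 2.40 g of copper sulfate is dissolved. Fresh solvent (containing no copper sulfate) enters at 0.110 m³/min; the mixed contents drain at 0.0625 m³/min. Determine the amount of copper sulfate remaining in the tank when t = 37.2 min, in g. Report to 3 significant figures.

Let m(t) be the amount of copper sulfate. Volume: V(t) = V₀ + (Q_in − Q_out) t = 1.90 + 0.047500 t; V(37.2) = 3.6670 m³.
Solute balance: dm/dt = 0 − Q_out C = −Q_out m/V(t).
Separate: dm/m = −Q_out dt/V(t) ⇒ ln(m/m₀) = −(Q_out/(Q_in−Q_out)) ln(V/V₀).
m = m₀ (V₀/V)^(Q_out/(Q_in−Q_out)) = 2.40 × (1.90/3.6670)^(1.3158) = 1.0104 g.

1.01 g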